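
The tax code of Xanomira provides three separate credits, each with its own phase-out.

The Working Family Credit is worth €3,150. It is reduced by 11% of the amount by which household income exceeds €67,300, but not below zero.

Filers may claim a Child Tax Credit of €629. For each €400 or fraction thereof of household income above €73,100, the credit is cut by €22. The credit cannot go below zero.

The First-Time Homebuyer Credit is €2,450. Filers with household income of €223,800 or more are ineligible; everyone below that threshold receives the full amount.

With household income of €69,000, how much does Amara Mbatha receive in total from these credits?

€6,042

Working Family Credit: 11% of the €1,700 excess over €67,300 is €187; credit = €3,150 − €187 = €2,963.
Child Tax Credit: €69,000 is at or below the €73,100 threshold, so the full €629 applies.
First-Time Homebuyer Credit: €69,000 is below the €223,800 cutoff, so the full €2,450 applies.
Total: €2,963 + €629 + €2,450 = €6,042.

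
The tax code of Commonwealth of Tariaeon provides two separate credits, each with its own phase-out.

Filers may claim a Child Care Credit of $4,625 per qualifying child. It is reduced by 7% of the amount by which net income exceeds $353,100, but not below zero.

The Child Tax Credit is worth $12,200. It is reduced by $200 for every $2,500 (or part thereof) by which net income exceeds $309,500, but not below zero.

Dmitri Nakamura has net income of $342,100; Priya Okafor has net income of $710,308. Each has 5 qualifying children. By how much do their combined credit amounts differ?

Dmitri ($342,100): Child Care Credit: base = 5 × $4,625 = $23,125. $342,100 is at or below the $353,100 threshold, so the full $23,125 applies. Child Tax Credit: income exceeds $309,500 by $32,600, which is 14 full-or-partial $2,500 increments; reduction = 14 × $200 = $2,800, leaving $9,400. total $23,125 + $9,400 = $32,525
Priya ($710,308): Child Care Credit: base = 5 × $4,625 = $23,125. 7% of the $357,208 excess over $353,100 is $25,004.56 ≥ base, so the credit is $0. Child Tax Credit: income exceeds $309,500 by $400,808 → 161 increments × $200 = $32,200 ≥ base, so the credit is $0. total $0 + $0 = $0
Difference: |$32,525 − $0| = $32,525.

$32,525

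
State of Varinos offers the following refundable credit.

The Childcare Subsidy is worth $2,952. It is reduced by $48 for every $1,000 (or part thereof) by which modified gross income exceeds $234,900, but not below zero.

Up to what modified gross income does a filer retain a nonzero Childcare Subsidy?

After 61 increments the reduction is 61 × $48 = $2,928, leaving $24; one more increment wipes it out. Increment 61 ends at excess 61 × $1,000 = $61,000, so the highest qualifying income is $234,900 + $61,000 = $295,900.

$295,900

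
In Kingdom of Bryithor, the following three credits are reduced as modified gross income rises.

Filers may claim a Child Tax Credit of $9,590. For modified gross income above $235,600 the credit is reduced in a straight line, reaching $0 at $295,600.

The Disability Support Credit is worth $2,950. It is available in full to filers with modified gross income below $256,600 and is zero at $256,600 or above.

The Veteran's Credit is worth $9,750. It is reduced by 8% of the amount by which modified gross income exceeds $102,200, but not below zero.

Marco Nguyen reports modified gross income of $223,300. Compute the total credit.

Child Tax Credit: $223,300 is at or below the $235,600 threshold, so the full $9,590 applies.
Disability Support Credit: $223,300 is below the $256,600 cutoff, so the full $2,950 applies.
Veteran's Credit: 8% of the $121,100 excess over $102,200 is $9,688; credit = $9,750 − $9,688 = $62.
Total: $9,590 + $2,950 + $62 = $12,602.

$12,602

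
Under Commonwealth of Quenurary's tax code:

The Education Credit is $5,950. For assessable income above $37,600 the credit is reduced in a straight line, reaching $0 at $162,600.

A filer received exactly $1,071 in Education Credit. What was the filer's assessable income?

$1,071 is 1,071/5,950 of the full $5,950, so 4,879/5,950 of the $125,000 range has been used: income = $37,600 + $125,000 × 4,879/5,950 = $140,100.

$140,100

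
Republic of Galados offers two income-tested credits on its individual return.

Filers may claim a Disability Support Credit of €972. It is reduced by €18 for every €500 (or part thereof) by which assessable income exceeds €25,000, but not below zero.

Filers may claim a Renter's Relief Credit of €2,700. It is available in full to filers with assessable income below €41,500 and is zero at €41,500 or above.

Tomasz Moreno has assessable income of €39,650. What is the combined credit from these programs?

Disability Support Credit: income exceeds €25,000 by €14,650, which is 30 full-or-partial €500 increments; reduction = 30 × €18 = €540, leaving €432.
Renter's Relief Credit: €39,650 is below the €41,500 cutoff, so the full €2,700 applies.
Total: €432 + €2,700 = €3,132.

€3,132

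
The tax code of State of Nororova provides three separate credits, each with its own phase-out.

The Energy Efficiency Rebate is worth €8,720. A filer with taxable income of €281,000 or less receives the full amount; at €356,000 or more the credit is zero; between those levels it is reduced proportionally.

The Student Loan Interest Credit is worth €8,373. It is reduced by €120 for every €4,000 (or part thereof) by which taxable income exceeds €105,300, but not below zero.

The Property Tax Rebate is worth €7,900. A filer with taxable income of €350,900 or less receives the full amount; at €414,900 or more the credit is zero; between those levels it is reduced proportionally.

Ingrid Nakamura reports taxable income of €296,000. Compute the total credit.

Energy Efficiency Rebate: €296,000 is €15,000 into a €75,000 phase-out range, leaving 60,000/75,000 of the credit: €8,720 × 60,000/75,000 = €6,976.
Student Loan Interest Credit: income exceeds €105,300 by €190,700, which is 48 full-or-partial €4,000 increments; reduction = 48 × €120 = €5,760, leaving €2,613.
Property Tax Rebate: €296,000 is at or below the €350,900 threshold, so the full €7,900 applies.
Total: €6,976 + €2,613 + €7,900 = €17,489.

€17,489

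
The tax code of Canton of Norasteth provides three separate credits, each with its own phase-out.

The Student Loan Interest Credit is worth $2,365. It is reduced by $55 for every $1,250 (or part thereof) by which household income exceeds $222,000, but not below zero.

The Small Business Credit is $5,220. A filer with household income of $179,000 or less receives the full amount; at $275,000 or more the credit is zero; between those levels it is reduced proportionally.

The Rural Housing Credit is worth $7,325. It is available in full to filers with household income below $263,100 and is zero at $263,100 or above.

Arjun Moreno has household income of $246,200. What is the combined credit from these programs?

Student Loan Interest Credit: income exceeds $222,000 by $24,200, which is 20 full-or-partial $1,250 increments; reduction = 20 × $55 = $1,100, leaving $1,265.
Small Business Credit: $246,200 is $67,200 into a $96,000 phase-out range, leaving 28,800/96,000 of the credit: $5,220 × 28,800/96,000 = $1,566.
Rural Housing Credit: $246,200 is below the $263,100 cutoff, so the full $7,325 applies.
Total: $1,265 + $1,566 + $7,325 = $10,156.

$10,156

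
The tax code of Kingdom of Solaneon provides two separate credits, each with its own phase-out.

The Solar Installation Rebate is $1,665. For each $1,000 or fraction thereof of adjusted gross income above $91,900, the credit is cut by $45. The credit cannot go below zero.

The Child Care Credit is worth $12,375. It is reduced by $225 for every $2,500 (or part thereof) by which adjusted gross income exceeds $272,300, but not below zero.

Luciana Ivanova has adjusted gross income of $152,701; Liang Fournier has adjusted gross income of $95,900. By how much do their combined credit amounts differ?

$1,485

Luciana ($152,701): Solar Installation Rebate: income exceeds $91,900 by $60,801 → 61 increments × $45 = $2,745 ≥ base, so the credit is $0. Child Care Credit: $152,701 is at or below the $272,300 threshold, so the full $12,375 applies. total $0 + $12,375 = $12,375
Liang ($95,900): Solar Installation Rebate: income exceeds $91,900 by $4,000, which is 4 full-or-partial $1,000 increments; reduction = 4 × $45 = $180, leaving $1,485. Child Care Credit: $95,900 is at or below the $272,300 threshold, so the full $12,375 applies. total $1,485 + $12,375 = $13,860
Difference: |$12,375 − $13,860| = $1,485.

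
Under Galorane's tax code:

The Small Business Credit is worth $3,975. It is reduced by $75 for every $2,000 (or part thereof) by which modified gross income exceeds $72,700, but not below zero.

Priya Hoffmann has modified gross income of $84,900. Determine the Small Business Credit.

$3,450

Small Business Credit: income exceeds $72,700 by $12,200, which is 7 full-or-partial $2,000 increments; reduction = 7 × $75 = $525, leaving $3,450.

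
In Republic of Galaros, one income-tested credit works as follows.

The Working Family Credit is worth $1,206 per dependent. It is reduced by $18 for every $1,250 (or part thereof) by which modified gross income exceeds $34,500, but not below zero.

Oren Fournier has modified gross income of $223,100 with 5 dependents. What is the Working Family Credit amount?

$3,312

Working Family Credit: base = 5 × $1,206 = $6,030. income exceeds $34,500 by $188,600, which is 151 full-or-partial $1,250 increments; reduction = 151 × $18 = $2,718, leaving $3,312.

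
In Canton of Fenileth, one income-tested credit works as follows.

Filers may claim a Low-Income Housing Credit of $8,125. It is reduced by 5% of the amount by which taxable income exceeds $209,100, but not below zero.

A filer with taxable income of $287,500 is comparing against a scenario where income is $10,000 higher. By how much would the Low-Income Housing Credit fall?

At $287,500 — 5% of the $78,400 excess over $209,100 is $3,920; credit = $8,125 − $3,920 = $4,205.
At $297,500 — 5% of the $88,400 excess over $209,100 is $4,420; credit = $8,125 − $4,420 = $3,705.
Lost: $4,205 − $3,705 = $500.

$500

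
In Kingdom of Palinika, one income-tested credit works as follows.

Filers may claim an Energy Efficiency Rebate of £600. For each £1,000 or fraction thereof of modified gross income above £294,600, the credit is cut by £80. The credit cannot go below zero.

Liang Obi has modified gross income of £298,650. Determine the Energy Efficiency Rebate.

£200

Energy Efficiency Rebate: income exceeds £294,600 by £4,050, which is 5 full-or-partial £1,000 increments; reduction = 5 × £80 = £400, leaving £200.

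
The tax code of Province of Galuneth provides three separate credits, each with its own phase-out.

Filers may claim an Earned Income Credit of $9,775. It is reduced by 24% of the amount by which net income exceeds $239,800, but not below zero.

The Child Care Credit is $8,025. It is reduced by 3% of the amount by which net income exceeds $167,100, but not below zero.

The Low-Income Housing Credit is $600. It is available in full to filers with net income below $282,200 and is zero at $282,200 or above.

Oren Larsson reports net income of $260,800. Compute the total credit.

$10,549

Earned Income Credit: 24% of the $21,000 excess over $239,800 is $5,040; credit = $9,775 − $5,040 = $4,735.
Child Care Credit: 3% of the $93,700 excess over $167,100 is $2,811; credit = $8,025 − $2,811 = $5,214.
Low-Income Housing Credit: $260,800 is below the $282,200 cutoff, so the full $600 applies.
Total: $4,735 + $5,214 + $600 = $10,549.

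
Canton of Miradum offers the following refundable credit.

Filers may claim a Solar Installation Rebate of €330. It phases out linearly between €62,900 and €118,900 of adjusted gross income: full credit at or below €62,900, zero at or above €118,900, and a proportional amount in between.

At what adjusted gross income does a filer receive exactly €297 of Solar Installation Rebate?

€68,500

€297 is 297/330 of the full €330, so 33/330 of the €56,000 range has been used: income = €62,900 + €56,000 × 33/330 = €68,500.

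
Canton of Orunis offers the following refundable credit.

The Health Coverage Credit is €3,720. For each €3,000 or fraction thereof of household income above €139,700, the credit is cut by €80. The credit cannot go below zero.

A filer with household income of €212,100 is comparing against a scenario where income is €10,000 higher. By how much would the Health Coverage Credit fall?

€240

At €212,100 — income exceeds €139,700 by €72,400, which is 25 full-or-partial €3,000 increments; reduction = 25 × €80 = €2,000, leaving €1,720.
At €222,100 — income exceeds €139,700 by €82,400, which is 28 full-or-partial €3,000 increments; reduction = 28 × €80 = €2,240, leaving €1,480.
Lost: €1,720 − €1,480 = €240.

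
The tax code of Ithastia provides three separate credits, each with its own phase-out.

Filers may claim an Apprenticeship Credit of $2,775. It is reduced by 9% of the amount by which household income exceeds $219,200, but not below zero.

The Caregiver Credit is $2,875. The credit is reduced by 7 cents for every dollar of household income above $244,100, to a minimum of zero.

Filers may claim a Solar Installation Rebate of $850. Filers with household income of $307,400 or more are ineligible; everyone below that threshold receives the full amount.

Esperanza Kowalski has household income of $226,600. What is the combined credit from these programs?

Apprenticeship Credit: 9% of the $7,400 excess over $219,200 is $666; credit = $2,775 − $666 = $2,109.
Caregiver Credit: $226,600 is at or below the $244,100 threshold, so the full $2,875 applies.
Solar Installation Rebate: $226,600 is below the $307,400 cutoff, so the full $850 applies.
Total: $2,109 + $2,875 + $850 = $5,834.

$5,834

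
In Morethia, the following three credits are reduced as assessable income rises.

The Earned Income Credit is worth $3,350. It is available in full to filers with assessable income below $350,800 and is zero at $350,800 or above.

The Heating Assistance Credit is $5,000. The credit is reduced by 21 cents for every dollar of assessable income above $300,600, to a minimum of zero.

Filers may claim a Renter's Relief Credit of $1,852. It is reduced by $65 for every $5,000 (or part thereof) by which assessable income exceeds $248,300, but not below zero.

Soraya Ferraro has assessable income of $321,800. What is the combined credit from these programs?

$4,775

Earned Income Credit: $321,800 is below the $350,800 cutoff, so the full $3,350 applies.
Heating Assistance Credit: 21% of the $21,200 excess over $300,600 is $4,452; credit = $5,000 − $4,452 = $548.
Renter's Relief Credit: income exceeds $248,300 by $73,500, which is 15 full-or-partial $5,000 increments; reduction = 15 × $65 = $975, leaving $877.
Total: $3,350 + $548 + $877 = $4,775.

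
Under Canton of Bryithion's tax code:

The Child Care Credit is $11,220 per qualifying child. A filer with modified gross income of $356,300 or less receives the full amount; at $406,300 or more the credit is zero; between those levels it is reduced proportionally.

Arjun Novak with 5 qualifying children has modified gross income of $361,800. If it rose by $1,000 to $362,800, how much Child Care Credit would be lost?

$1,122

At $361,800 — base = 5 × $11,220 = $56,100. $361,800 is $5,500 into a $50,000 phase-out range, leaving 44,500/50,000 of the credit: $56,100 × 44,500/50,000 = $49,929.
At $362,800 — base = 5 × $11,220 = $56,100. $362,800 is $6,500 into a $50,000 phase-out range, leaving 43,500/50,000 of the credit: $56,100 × 43,500/50,000 = $48,807.
Lost: $49,929 − $48,807 = $1,122.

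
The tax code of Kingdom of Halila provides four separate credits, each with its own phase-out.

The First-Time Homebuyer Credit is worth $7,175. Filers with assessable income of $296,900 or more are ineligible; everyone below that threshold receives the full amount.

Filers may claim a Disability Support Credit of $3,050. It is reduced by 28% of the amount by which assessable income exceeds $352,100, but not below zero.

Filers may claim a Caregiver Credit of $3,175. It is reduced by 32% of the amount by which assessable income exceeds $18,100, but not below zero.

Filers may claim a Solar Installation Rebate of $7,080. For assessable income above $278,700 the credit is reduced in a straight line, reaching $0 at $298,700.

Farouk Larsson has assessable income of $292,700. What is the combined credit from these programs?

First-Time Homebuyer Credit: $292,700 is below the $296,900 cutoff, so the full $7,175 applies.
Disability Support Credit: $292,700 is at or below the $352,100 threshold, so the full $3,050 applies.
Caregiver Credit: 32% of the $274,600 excess over $18,100 is $87,872 ≥ base, so the credit is $0.
Solar Installation Rebate: $292,700 is $14,000 into a $20,000 phase-out range, leaving 6,000/20,000 of the credit: $7,080 × 6,000/20,000 = $2,124.
Total: $7,175 + $3,050 + $0 + $2,124 = $12,349.

$12,349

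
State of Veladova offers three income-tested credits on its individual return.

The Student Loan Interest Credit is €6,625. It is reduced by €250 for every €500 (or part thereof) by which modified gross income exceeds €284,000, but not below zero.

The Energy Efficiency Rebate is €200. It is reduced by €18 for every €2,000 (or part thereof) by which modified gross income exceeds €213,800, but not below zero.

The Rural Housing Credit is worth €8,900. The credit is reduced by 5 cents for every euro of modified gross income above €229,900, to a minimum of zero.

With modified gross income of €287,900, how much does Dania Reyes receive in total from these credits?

Student Loan Interest Credit: income exceeds €284,000 by €3,900, which is 8 full-or-partial €500 increments; reduction = 8 × €250 = €2,000, leaving €4,625.
Energy Efficiency Rebate: income exceeds €213,800 by €74,100 → 38 increments × €18 = €684 ≥ base, so the credit is €0.
Rural Housing Credit: 5% of the €58,000 excess over €229,900 is €2,900; credit = €8,900 − €2,900 = €6,000.
Total: €4,625 + €0 + €6,000 = €10,625.

€10,625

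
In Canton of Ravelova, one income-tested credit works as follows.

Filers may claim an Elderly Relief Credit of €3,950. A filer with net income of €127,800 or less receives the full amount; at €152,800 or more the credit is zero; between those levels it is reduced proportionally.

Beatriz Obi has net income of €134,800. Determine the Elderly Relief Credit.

Elderly Relief Credit: €134,800 is €7,000 into a €25,000 phase-out range, leaving 18,000/25,000 of the credit: €3,950 × 18,000/25,000 = €2,844.

€2,844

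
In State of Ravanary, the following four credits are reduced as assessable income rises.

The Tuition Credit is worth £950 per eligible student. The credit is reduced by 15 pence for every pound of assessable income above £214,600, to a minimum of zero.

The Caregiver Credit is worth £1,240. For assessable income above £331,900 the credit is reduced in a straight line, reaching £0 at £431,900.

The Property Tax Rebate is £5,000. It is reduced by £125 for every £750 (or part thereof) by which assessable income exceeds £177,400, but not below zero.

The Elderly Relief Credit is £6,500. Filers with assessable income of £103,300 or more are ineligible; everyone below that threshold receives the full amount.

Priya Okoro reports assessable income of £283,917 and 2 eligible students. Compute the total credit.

Tuition Credit: base = 2 × £950 = £1,900. 15% of the £69,317 excess over £214,600 is £10,397.55 ≥ base, so the credit is £0.
Caregiver Credit: £283,917 is at or below the £331,900 threshold, so the full £1,240 applies.
Property Tax Rebate: income exceeds £177,400 by £106,517 → 143 increments × £125 = £17,875 ≥ base, so the credit is £0.
Elderly Relief Credit: £283,917 meets or exceeds the £103,300 cutoff, so the credit is £0.
Total: £0 + £1,240 + £0 + £0 = £1,240.

£1,240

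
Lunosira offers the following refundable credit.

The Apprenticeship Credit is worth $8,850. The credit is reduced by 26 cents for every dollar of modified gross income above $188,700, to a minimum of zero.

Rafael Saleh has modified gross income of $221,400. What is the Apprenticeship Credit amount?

Apprenticeship Credit: 26% of the $32,700 excess over $188,700 is $8,502; credit = $8,850 − $8,502 = $348.

$348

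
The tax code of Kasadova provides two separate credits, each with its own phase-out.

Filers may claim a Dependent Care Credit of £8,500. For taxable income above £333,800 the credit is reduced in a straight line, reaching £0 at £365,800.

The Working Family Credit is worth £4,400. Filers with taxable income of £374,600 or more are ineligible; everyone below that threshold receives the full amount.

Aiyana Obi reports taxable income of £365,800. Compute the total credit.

£4,400

Dependent Care Credit: £365,800 is at or above £365,800, so the credit is £0.
Working Family Credit: £365,800 is below the £374,600 cutoff, so the full £4,400 applies.
Total: £0 + £4,400 = £4,400.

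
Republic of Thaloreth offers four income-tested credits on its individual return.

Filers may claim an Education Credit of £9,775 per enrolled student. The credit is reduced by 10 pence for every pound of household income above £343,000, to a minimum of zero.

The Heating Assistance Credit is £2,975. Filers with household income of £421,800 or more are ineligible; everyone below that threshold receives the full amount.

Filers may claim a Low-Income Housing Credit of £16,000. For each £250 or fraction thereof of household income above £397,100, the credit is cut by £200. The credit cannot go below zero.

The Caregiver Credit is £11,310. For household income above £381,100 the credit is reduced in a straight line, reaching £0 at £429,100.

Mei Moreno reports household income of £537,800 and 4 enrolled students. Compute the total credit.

£19,620

Education Credit: base = 4 × £9,775 = £39,100. 10% of the £194,800 excess over £343,000 is £19,480; credit = £39,100 − £19,480 = £19,620.
Heating Assistance Credit: £537,800 meets or exceeds the £421,800 cutoff, so the credit is £0.
Low-Income Housing Credit: income exceeds £397,100 by £140,700 → 563 increments × £200 = £112,600 ≥ base, so the credit is £0.
Caregiver Credit: £537,800 is at or above £429,100, so the credit is £0.
Total: £19,620 + £0 + £0 + £0 = £19,620.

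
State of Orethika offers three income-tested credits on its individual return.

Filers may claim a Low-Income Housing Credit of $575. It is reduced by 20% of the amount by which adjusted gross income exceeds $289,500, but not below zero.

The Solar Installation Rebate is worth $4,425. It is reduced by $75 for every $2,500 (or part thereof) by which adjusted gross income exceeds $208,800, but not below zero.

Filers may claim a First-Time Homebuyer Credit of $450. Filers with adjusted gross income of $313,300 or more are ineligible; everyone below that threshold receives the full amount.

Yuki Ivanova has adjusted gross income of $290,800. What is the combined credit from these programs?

$2,715

Low-Income Housing Credit: 20% of the $1,300 excess over $289,500 is $260; credit = $575 − $260 = $315.
Solar Installation Rebate: income exceeds $208,800 by $82,000, which is 33 full-or-partial $2,500 increments; reduction = 33 × $75 = $2,475, leaving $1,950.
First-Time Homebuyer Credit: $290,800 is below the $313,300 cutoff, so the full $450 applies.
Total: $315 + $1,950 + $450 = $2,715.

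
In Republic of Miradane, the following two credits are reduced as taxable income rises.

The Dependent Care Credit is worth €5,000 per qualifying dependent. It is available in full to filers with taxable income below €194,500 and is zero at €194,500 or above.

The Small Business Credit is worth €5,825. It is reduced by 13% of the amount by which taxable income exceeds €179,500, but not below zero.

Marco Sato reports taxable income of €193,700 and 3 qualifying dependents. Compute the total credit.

€18,979

Dependent Care Credit: base = 3 × €5,000 = €15,000. €193,700 is below the €194,500 cutoff, so the full €15,000 applies.
Small Business Credit: 13% of the €14,200 excess over €179,500 is €1,846; credit = €5,825 − €1,846 = €3,979.
Total: €15,000 + €3,979 = €18,979.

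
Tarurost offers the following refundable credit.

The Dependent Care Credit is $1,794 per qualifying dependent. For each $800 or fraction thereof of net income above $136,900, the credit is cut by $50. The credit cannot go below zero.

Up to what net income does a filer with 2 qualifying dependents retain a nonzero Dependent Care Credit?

$193,700

Full credit = 2 × $1,794 = $3,588.
After 71 increments the reduction is 71 × $50 = $3,550, leaving $38; one more increment wipes it out. Increment 71 ends at excess 71 × $800 = $56,800, so the highest qualifying income is $136,900 + $56,800 = $193,700.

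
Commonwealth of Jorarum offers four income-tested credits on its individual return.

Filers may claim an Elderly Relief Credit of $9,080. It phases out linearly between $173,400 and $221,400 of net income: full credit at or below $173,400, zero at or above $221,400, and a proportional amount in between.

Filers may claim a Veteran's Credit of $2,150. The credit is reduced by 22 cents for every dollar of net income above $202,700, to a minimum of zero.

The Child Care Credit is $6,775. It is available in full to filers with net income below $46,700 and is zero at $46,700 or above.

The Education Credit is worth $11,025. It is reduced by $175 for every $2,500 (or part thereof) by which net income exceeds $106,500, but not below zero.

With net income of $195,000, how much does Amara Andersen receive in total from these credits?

Elderly Relief Credit: $195,000 is $21,600 into a $48,000 phase-out range, leaving 26,400/48,000 of the credit: $9,080 × 26,400/48,000 = $4,994.
Veteran's Credit: $195,000 is at or below the $202,700 threshold, so the full $2,150 applies.
Child Care Credit: $195,000 meets or exceeds the $46,700 cutoff, so the credit is $0.
Education Credit: income exceeds $106,500 by $88,500, which is 36 full-or-partial $2,500 increments; reduction = 36 × $175 = $6,300, leaving $4,725.
Total: $4,994 + $2,150 + $0 + $4,725 = $11,869.

$11,869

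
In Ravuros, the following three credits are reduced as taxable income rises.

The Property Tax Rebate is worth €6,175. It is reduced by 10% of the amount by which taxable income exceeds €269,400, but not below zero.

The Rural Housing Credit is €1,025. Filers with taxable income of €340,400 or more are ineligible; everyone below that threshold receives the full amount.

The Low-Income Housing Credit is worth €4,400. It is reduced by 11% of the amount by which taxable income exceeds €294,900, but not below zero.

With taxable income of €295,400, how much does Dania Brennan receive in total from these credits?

Property Tax Rebate: 10% of the €26,000 excess over €269,400 is €2,600; credit = €6,175 − €2,600 = €3,575.
Rural Housing Credit: €295,400 is below the €340,400 cutoff, so the full €1,025 applies.
Low-Income Housing Credit: 11% of the €500 excess over €294,900 is €55; credit = €4,400 − €55 = €4,345.
Total: €3,575 + €1,025 + €4,345 = €8,945.

€8,945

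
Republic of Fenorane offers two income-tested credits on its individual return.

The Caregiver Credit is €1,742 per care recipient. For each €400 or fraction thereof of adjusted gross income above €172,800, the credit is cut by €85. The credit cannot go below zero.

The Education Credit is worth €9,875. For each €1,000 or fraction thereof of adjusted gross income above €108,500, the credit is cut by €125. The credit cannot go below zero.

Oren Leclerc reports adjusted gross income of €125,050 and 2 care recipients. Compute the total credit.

Caregiver Credit: base = 2 × €1,742 = €3,484. €125,050 is at or below the €172,800 threshold, so the full €3,484 applies.
Education Credit: income exceeds €108,500 by €16,550, which is 17 full-or-partial €1,000 increments; reduction = 17 × €125 = €2,125, leaving €7,750.
Total: €3,484 + €7,750 = €11,234.

€11,234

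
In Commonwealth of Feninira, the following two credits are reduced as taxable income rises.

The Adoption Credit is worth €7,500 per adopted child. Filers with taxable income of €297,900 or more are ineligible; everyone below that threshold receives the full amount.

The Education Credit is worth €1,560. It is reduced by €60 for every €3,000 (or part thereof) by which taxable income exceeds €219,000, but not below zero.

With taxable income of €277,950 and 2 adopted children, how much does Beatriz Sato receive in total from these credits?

€15,360

Adoption Credit: base = 2 × €7,500 = €15,000. €277,950 is below the €297,900 cutoff, so the full €15,000 applies.
Education Credit: income exceeds €219,000 by €58,950, which is 20 full-or-partial €3,000 increments; reduction = 20 × €60 = €1,200, leaving €360.
Total: €15,000 + €360 = €15,360.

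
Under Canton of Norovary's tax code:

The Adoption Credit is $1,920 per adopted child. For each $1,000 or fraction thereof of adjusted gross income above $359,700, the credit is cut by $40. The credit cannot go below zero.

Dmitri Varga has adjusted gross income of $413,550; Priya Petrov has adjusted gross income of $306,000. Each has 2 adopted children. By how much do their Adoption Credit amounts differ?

$2,160

Dmitri ($413,550): Adoption Credit: base = 2 × $1,920 = $3,840. income exceeds $359,700 by $53,850, which is 54 full-or-partial $1,000 increments; reduction = 54 × $40 = $2,160, leaving $1,680.
Priya ($306,000): Adoption Credit: base = 2 × $1,920 = $3,840. $306,000 is at or below the $359,700 threshold, so the full $3,840 applies.
Difference: |$1,680 − $3,840| = $2,160.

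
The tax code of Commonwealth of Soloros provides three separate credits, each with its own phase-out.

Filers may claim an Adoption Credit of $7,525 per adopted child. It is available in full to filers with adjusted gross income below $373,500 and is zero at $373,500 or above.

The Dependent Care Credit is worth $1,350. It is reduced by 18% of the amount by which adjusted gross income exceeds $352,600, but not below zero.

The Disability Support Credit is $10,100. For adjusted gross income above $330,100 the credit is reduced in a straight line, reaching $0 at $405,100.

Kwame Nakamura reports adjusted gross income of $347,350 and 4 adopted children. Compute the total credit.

Adoption Credit: base = 4 × $7,525 = $30,100. $347,350 is below the $373,500 cutoff, so the full $30,100 applies.
Dependent Care Credit: $347,350 is at or below the $352,600 threshold, so the full $1,350 applies.
Disability Support Credit: $347,350 is $17,250 into a $75,000 phase-out range, leaving 57,750/75,000 of the credit: $10,100 × 57,750/75,000 = $7,777.
Total: $30,100 + $1,350 + $7,777 = $39,227.

$39,227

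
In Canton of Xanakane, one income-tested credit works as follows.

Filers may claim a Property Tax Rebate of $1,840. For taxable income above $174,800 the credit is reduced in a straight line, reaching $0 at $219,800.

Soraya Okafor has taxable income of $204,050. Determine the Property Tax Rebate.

Property Tax Rebate: $204,050 is $29,250 into a $45,000 phase-out range, leaving 15,750/45,000 of the credit: $1,840 × 15,750/45,000 = $644.

$644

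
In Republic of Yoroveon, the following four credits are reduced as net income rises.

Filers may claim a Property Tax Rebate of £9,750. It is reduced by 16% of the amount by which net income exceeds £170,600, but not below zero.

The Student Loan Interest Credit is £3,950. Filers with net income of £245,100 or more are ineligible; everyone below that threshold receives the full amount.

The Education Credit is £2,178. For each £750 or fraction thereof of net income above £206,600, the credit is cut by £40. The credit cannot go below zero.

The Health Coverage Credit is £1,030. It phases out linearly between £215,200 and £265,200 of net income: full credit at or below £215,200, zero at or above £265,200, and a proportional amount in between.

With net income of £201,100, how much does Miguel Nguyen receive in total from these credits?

£12,028

Property Tax Rebate: 16% of the £30,500 excess over £170,600 is £4,880; credit = £9,750 − £4,880 = £4,870.
Student Loan Interest Credit: £201,100 is below the £245,100 cutoff, so the full £3,950 applies.
Education Credit: £201,100 is at or below the £206,600 threshold, so the full £2,178 applies.
Health Coverage Credit: £201,100 is at or below the £215,200 threshold, so the full £1,030 applies.
Total: £4,870 + £3,950 + £2,178 + £1,030 = £12,028.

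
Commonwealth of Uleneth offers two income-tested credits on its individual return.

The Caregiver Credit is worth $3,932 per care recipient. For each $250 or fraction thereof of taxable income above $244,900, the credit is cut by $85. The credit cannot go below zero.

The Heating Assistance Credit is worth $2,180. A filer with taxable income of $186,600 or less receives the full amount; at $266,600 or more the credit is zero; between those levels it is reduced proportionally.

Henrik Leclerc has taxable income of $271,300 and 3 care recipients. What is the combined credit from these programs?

$2,786

Caregiver Credit: base = 3 × $3,932 = $11,796. income exceeds $244,900 by $26,400, which is 106 full-or-partial $250 increments; reduction = 106 × $85 = $9,010, leaving $2,786.
Heating Assistance Credit: $271,300 is at or above $266,600, so the credit is $0.
Total: $2,786 + $0 = $2,786.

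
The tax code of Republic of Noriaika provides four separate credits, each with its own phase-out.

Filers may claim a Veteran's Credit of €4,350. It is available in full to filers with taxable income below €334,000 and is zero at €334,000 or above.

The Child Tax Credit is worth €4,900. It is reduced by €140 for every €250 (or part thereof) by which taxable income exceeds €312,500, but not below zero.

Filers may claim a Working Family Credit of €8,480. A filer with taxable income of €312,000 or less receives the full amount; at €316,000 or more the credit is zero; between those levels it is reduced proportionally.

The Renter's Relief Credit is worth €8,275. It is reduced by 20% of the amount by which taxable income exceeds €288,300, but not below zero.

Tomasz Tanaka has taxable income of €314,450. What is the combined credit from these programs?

Veteran's Credit: €314,450 is below the €334,000 cutoff, so the full €4,350 applies.
Child Tax Credit: income exceeds €312,500 by €1,950, which is 8 full-or-partial €250 increments; reduction = 8 × €140 = €1,120, leaving €3,780.
Working Family Credit: €314,450 is €2,450 into a €4,000 phase-out range, leaving 1,550/4,000 of the credit: €8,480 × 1,550/4,000 = €3,286.
Renter's Relief Credit: 20% of the €26,150 excess over €288,300 is €5,230; credit = €8,275 − €5,230 = €3,045.
Total: €4,350 + €3,780 + €3,286 + €3,045 = €14,461.

€14,461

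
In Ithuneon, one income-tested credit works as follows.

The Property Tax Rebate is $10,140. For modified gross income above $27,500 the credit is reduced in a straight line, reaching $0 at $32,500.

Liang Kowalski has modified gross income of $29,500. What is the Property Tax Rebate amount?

$6,084

Property Tax Rebate: $29,500 is $2,000 into a $5,000 phase-out range, leaving 3,000/5,000 of the credit: $10,140 × 3,000/5,000 = $6,084.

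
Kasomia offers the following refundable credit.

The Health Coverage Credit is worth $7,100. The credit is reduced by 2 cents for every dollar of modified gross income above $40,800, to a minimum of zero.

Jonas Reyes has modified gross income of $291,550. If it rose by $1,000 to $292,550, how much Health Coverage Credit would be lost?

At $291,550 — 2% of the $250,750 excess over $40,800 is $5,015; credit = $7,100 − $5,015 = $2,085.
At $292,550 — 2% of the $251,750 excess over $40,800 is $5,035; credit = $7,100 − $5,035 = $2,065.
Lost: $2,085 − $2,065 = $20.

$20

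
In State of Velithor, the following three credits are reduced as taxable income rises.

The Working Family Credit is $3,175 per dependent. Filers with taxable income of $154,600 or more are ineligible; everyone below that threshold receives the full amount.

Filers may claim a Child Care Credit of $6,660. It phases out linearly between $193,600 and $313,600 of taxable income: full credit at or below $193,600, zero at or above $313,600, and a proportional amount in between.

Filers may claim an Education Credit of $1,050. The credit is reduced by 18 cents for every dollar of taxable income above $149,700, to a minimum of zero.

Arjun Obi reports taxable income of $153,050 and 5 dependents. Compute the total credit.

Working Family Credit: base = 5 × $3,175 = $15,875. $153,050 is below the $154,600 cutoff, so the full $15,875 applies.
Child Care Credit: $153,050 is at or below the $193,600 threshold, so the full $6,660 applies.
Education Credit: 18% of the $3,350 excess over $149,700 is $603; credit = $1,050 − $603 = $447.
Total: $15,875 + $6,660 + $447 = $22,982.

$22,982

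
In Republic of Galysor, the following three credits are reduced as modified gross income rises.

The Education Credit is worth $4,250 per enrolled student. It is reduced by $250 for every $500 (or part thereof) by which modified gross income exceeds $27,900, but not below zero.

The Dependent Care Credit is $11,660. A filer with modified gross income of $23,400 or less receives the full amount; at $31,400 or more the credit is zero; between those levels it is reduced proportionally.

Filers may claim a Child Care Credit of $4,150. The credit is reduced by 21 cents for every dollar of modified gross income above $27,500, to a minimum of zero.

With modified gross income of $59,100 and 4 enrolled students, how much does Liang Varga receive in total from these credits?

Education Credit: base = 4 × $4,250 = $17,000. income exceeds $27,900 by $31,200, which is 63 full-or-partial $500 increments; reduction = 63 × $250 = $15,750, leaving $1,250.
Dependent Care Credit: $59,100 is at or above $31,400, so the credit is $0.
Child Care Credit: 21% of the $31,600 excess over $27,500 is $6,636 ≥ base, so the credit is $0.
Total: $1,250 + $0 + $0 = $1,250.

$1,250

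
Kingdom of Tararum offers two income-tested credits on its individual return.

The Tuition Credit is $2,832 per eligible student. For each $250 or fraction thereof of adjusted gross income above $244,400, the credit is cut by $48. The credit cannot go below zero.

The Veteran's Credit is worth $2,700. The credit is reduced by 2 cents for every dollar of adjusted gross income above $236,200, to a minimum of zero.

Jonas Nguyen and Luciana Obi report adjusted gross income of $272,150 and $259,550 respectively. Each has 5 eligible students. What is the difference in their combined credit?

Jonas ($272,150): Tuition Credit: base = 5 × $2,832 = $14,160. income exceeds $244,400 by $27,750, which is 111 full-or-partial $250 increments; reduction = 111 × $48 = $5,328, leaving $8,832. Veteran's Credit: 2% of the $35,950 excess over $236,200 is $719; credit = $2,700 − $719 = $1,981. total $8,832 + $1,981 = $10,813
Luciana ($259,550): Tuition Credit: base = 5 × $2,832 = $14,160. income exceeds $244,400 by $15,150, which is 61 full-or-partial $250 increments; reduction = 61 × $48 = $2,928, leaving $11,232. Veteran's Credit: 2% of the $23,350 excess over $236,200 is $467; credit = $2,700 − $467 = $2,233. total $11,232 + $2,233 = $13,465
Difference: |$10,813 − $13,465| = $2,652.

$2,652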